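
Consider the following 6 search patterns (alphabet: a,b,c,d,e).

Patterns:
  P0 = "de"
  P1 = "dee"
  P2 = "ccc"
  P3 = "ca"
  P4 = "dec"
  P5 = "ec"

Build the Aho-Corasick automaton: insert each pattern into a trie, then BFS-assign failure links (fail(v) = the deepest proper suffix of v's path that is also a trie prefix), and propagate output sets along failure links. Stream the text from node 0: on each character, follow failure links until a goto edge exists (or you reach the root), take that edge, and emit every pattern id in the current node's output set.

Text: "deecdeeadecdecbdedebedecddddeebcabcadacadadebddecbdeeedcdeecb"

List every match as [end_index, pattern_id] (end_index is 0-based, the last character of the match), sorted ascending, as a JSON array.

Build automaton:
Trie (insert patterns):
  0='ε' goto c→4 d→1 e→9
  1='d' goto e→2
  2='de' goto c→8 e→3  [P0 ends]
  3='dee' goto ·  [P1 ends]
  4='c' goto a→7 c→5
  5='cc' goto c→6
  6='ccc' goto ·  [P2 ends]
  7='ca' goto ·  [P3 ends]
  8='dec' goto ·  [P4 ends]
  9='e' goto c→10
  10='ec' goto ·  [P5 ends]

BFS fail/out derivation:
  fail(1) 'd': from fail(0)=0 chase 'd': 0 ⇒ 0;  out=∅∪out(0)=∅
  fail(4) 'c': from fail(0)=0 chase 'c': 0 ⇒ 0;  out=∅∪out(0)=∅
  fail(9) 'e': from fail(0)=0 chase 'e': 0 ⇒ 0;  out=∅∪out(0)=∅
  fail(2) 'de': from fail(1)=0 chase 'e': 0 ⇒ 9;  out={0}∪out(9)={0}
  fail(5) 'cc': from fail(4)=0 chase 'c': 0 ⇒ 4;  out=∅∪out(4)=∅
  fail(7) 'ca': from fail(4)=0 chase 'a': 0 ⇒ 0;  out={3}∪out(0)={3}
  fail(10) 'ec': from fail(9)=0 chase 'c': 0 ⇒ 4;  out={5}∪out(4)={5}
  fail(3) 'dee': from fail(2)=9 chase 'e': 9→0 ⇒ 9;  out={1}∪out(9)={1}
  fail(6) 'ccc': from fail(5)=4 chase 'c': 4 ⇒ 5;  out={2}∪out(5)={2}
  fail(8) 'dec': from fail(2)=9 chase 'c': 9 ⇒ 10;  out={4}∪out(10)={4,5}

Scan:
pos 0 'd': at 1
pos 1 'e': at 2  → match P0@[0:1]
pos 2 'e': at 3  → match P1@[0:2]
pos 3 'c': at 10 ·f  → match P5@[2:3]
pos 4 'd': at 1 ·f
pos 5 'e': at 2  → match P0@[4:5]
pos 6 'e': at 3  → match P1@[4:6]
pos 7 'a': at 0 ·f
pos 8 'd': at 1
pos 9 'e': at 2  → match P0@[8:9]
pos 10 'c': at 8  → match P4@[8:10],P5@[9:10]
pos 11 'd': at 1 ·f
pos 12 'e': at 2  → match P0@[11:12]
pos 13 'c': at 8  → match P4@[11:13],P5@[12:13]
pos 14 'b': at 0 ·f
pos 15 'd': at 1
pos 16 'e': at 2  → match P0@[15:16]
pos 17 'd': at 1 ·f
pos 18 'e': at 2  → match P0@[17:18]
pos 19 'b': at 0 ·f
pos 20 'e': at 9
pos 21 'd': at 1 ·f
pos 22 'e': at 2  → match P0@[21:22]
pos 23 'c': at 8  → match P4@[21:23],P5@[22:23]
pos 24 'd': at 1 ·f
pos 25 'd': at 1 ·f
pos 26 'd': at 1 ·f
pos 27 'd': at 1 ·f
pos 28 'e': at 2  → match P0@[27:28]
pos 29 'e': at 3  → match P1@[27:29]
pos 30 'b': at 0 ·f
pos 31 'c': at 4
pos 32 'a': at 7  → match P3@[31:32]
pos 33 'b': at 0 ·f
pos 34 'c': at 4
pos 35 'a': at 7  → match P3@[34:35]
pos 36 'd': at 1 ·f
pos 37 'a': at 0 ·f
pos 38 'c': at 4
pos 39 'a': at 7  → match P3@[38:39]
pos 40 'd': at 1 ·f
pos 41 'a': at 0 ·f
pos 42 'd': at 1
pos 43 'e': at 2  → match P0@[42:43]
pos 44 'b': at 0 ·f
pos 45 'd': at 1
pos 46 'd': at 1 ·f
pos 47 'e': at 2  → match P0@[46:47]
pos 48 'c': at 8  → match P4@[46:48],P5@[47:48]
pos 49 'b': at 0 ·f
pos 50 'd': at 1
pos 51 'e': at 2  → match P0@[50:51]
pos 52 'e': at 3  → match P1@[50:52]
pos 53 'e': at 9 ·f
pos 54 'd': at 1 ·f
pos 55 'c': at 4 ·f
pos 56 'd': at 1 ·f
pos 57 'e': at 2  → match P0@[56:57]
pos 58 'e': at 3  → match P1@[56:58]
pos 59 'c': at 10 ·f  → match P5@[58:59]
pos 60 'b': at 0 ·f

All matches (sorted): [[1,0],[2,1],[3,5],[5,0],[6,1],[9,0],[10,4],[10,5],[12,0],[13,4],[13,5],[16,0],[18,0],[22,0],[23,4],[23,5],[28,0],[29,1],[32,3],[35,3],[39,3],[43,0],[47,0],[48,4],[48,5],[51,0],[52,1],[57,0],[58,1],[59,5]]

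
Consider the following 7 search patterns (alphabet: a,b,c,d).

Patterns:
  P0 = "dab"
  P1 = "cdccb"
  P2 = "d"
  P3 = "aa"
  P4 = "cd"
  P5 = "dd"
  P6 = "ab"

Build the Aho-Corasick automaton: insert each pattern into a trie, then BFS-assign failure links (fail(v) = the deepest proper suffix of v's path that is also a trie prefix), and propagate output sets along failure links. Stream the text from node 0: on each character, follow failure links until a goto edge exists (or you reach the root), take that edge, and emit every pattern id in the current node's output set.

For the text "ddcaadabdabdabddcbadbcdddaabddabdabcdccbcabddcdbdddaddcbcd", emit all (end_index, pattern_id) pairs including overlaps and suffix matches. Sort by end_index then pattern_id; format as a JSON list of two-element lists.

Build automaton:
Trie nodes:
  n0 'ε': a→9 c→4 d→1
  n1 'd': a→2 d→11  ←P2
  n2 'da': b→3
  n3 'dab': ·  ←P0
  n4 'c': d→5
  n5 'cd': c→6  ←P4
  n6 'cdc': c→7
  n7 'cdcc': b→8
  n8 'cdccb': ·  ←P1
  n9 'a': a→10 b→12
  n10 'aa': ·  ←P3
  n11 'dd': ·  ←P5
  n12 'ab': ·  ←P6

Failure links (BFS by depth):
  fail(1) 'd': from fail(0)=0 chase 'd': 0 ⇒ 0;  out={2}∪out(0)={2}
  fail(4) 'c': from fail(0)=0 chase 'c': 0 ⇒ 0;  out=∅∪out(0)=∅
  fail(9) 'a': from fail(0)=0 chase 'a': 0 ⇒ 0;  out=∅∪out(0)=∅
  fail(2) 'da': from fail(1)=0 chase 'a': 0 ⇒ 9;  out=∅∪out(9)=∅
  fail(5) 'cd': from fail(4)=0 chase 'd': 0 ⇒ 1;  out={4}∪out(1)={2,4}
  fail(10) 'aa': from fail(9)=0 chase 'a': 0 ⇒ 9;  out={3}∪out(9)={3}
  fail(11) 'dd': from fail(1)=0 chase 'd': 0 ⇒ 1;  out={5}∪out(1)={2,5}
  fail(12) 'ab': from fail(9)=0 chase 'b': 0 ⇒ 0;  out={6}∪out(0)={6}
  fail(3) 'dab': from fail(2)=9 chase 'b': 9 ⇒ 12;  out={0}∪out(12)={0,6}
  fail(6) 'cdc': from fail(5)=1 chase 'c': 1→0 ⇒ 4;  out=∅∪out(4)=∅
  fail(7) 'cdcc': from fail(6)=4 chase 'c': 4→0 ⇒ 4;  out=∅∪out(4)=∅
  fail(8) 'cdccb': from fail(7)=4 chase 'b': 4→0 ⇒ 0;  out={1}∪out(0)={1}

Text stream:
[0] read 'd'  n0⇒n1  → match P2@[0:0]
[1] read 'd'  n1⇒n11  → match P2@[1:1],P5@[0:1]
[2] read 'c'  n11⇒n4 (fail-walked)
[3] read 'a'  n4⇒n9 (fail-walked)
[4] read 'a'  n9⇒n10  → match P3@[3:4]
[5] read 'd'  n10⇒n1 (fail-walked)  → match P2@[5:5]
[6] read 'a'  n1⇒n2
[7] read 'b'  n2⇒n3  → match P0@[5:7],P6@[6:7]
[8] read 'd'  n3⇒n1 (fail-walked)  → match P2@[8:8]
[9] read 'a'  n1⇒n2
[10] read 'b'  n2⇒n3  → match P0@[8:10],P6@[9:10]
[11] read 'd'  n3⇒n1 (fail-walked)  → match P2@[11:11]
[12] read 'a'  n1⇒n2
[13] read 'b'  n2⇒n3  → match P0@[11:13],P6@[12:13]
[14] read 'd'  n3⇒n1 (fail-walked)  → match P2@[14:14]
[15] read 'd'  n1⇒n11  → match P2@[15:15],P5@[14:15]
[16] read 'c'  n11⇒n4 (fail-walked)
[17] read 'b'  n4⇒n0 (fail-walked)
[18] read 'a'  n0⇒n9
[19] read 'd'  n9⇒n1 (fail-walked)  → match P2@[19:19]
[20] read 'b'  n1⇒n0 (fail-walked)
[21] read 'c'  n0⇒n4
[22] read 'd'  n4⇒n5  → match P2@[22:22],P4@[21:22]
[23] read 'd'  n5⇒n11 (fail-walked)  → match P2@[23:23],P5@[22:23]
[24] read 'd'  n11⇒n11 (fail-walked)  → match P2@[24:24],P5@[23:24]
[25] read 'a'  n11⇒n2 (fail-walked)
[26] read 'a'  n2⇒n10 (fail-walked)  → match P3@[25:26]
[27] read 'b'  n10⇒n12 (fail-walked)  → match P6@[26:27]
[28] read 'd'  n12⇒n1 (fail-walked)  → match P2@[28:28]
[29] read 'd'  n1⇒n11  → match P2@[29:29],P5@[28:29]
[30] read 'a'  n11⇒n2 (fail-walked)
[31] read 'b'  n2⇒n3  → match P0@[29:31],P6@[30:31]
[32] read 'd'  n3⇒n1 (fail-walked)  → match P2@[32:32]
[33] read 'a'  n1⇒n2
[34] read 'b'  n2⇒n3  → match P0@[32:34],P6@[33:34]
[35] read 'c'  n3⇒n4 (fail-walked)
[36] read 'd'  n4⇒n5  → match P2@[36:36],P4@[35:36]
[37] read 'c'  n5⇒n6
[38] read 'c'  n6⇒n7
[39] read 'b'  n7⇒n8  → match P1@[35:39]
[40] read 'c'  n8⇒n4 (fail-walked)
[41] read 'a'  n4⇒n9 (fail-walked)
[42] read 'b'  n9⇒n12  → match P6@[41:42]
[43] read 'd'  n12⇒n1 (fail-walked)  → match P2@[43:43]
[44] read 'd'  n1⇒n11  → match P2@[44:44],P5@[43:44]
[45] read 'c'  n11⇒n4 (fail-walked)
[46] read 'd'  n4⇒n5  → match P2@[46:46],P4@[45:46]
[47] read 'b'  n5⇒n0 (fail-walked)
[48] read 'd'  n0⇒n1  → match P2@[48:48]
[49] read 'd'  n1⇒n11  → match P2@[49:49],P5@[48:49]
[50] read 'd'  n11⇒n11 (fail-walked)  → match P2@[50:50],P5@[49:50]
[51] read 'a'  n11⇒n2 (fail-walked)
[52] read 'd'  n2⇒n1 (fail-walked)  → match P2@[52:52]
[53] read 'd'  n1⇒n11  → match P2@[53:53],P5@[52:53]
[54] read 'c'  n11⇒n4 (fail-walked)
[55] read 'b'  n4⇒n0 (fail-walked)
[56] read 'c'  n0⇒n4
[57] read 'd'  n4⇒n5  → match P2@[57:57],P4@[56:57]

Matches: [[0,2],[1,2],[1,5],[4,3],[5,2],[7,0],[7,6],[8,2],[10,0],[10,6],[11,2],[13,0],[13,6],[14,2],[15,2],[15,5],[19,2],[22,2],[22,4],[23,2],[23,5],[24,2],[24,5],[26,3],[27,6],[28,2],[29,2],[29,5],[31,0],[31,6],[32,2],[34,0],[34,6],[36,2],[36,4],[39,1],[42,6],[43,2],[44,2],[44,5],[46,2],[46,4],[48,2],[49,2],[49,5],[50,2],[50,5],[52,2],[53,2],[53,5],[57,2],[57,4]]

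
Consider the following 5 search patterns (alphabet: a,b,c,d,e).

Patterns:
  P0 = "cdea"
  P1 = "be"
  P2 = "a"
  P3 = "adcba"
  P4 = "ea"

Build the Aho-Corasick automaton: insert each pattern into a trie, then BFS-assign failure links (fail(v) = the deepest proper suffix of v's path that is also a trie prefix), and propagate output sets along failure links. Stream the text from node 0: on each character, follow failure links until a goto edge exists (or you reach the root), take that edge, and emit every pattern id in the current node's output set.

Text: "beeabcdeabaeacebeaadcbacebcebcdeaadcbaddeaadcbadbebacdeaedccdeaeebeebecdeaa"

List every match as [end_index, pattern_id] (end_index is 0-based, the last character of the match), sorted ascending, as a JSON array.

Build automaton:
Trie (insert patterns):
  0='ε' goto a→7 b→5 c→1 e→12
  1='c' goto d→2
  2='cd' goto e→3
  3='cde' goto a→4
  4='cdea' goto ·  ←P0
  5='b' goto e→6
  6='be' goto ·  ←P1
  7='a' goto d→8  ←P2
  8='ad' goto c→9
  9='adc' goto b→10
  10='adcb' goto a→11
  11='adcba' goto ·  ←P3
  12='e' goto a→13
  13='ea' goto ·  ←P4

BFS fail/out derivation:
  n1('c'): parent n0 fail=0; on 'c' 0 → fail=0;  out ∅∪∅=∅
  n5('b'): parent n0 fail=0; on 'b' 0 → fail=0;  out ∅∪∅=∅
  n7('a'): parent n0 fail=0; on 'a' 0 → fail=0;  out {2}∪∅={2}
  n12('e'): parent n0 fail=0; on 'e' 0 → fail=0;  out ∅∪∅=∅
  n2('cd'): parent n1 fail=0; on 'd' 0 → fail=0;  out ∅∪∅=∅
  n6('be'): parent n5 fail=0; on 'e' 0 → fail=12;  out {1}∪∅={1}
  n8('ad'): parent n7 fail=0; on 'd' 0 → fail=0;  out ∅∪∅=∅
  n13('ea'): parent n12 fail=0; on 'a' 0 → fail=7;  out {4}∪{2}={2,4}
  n3('cde'): parent n2 fail=0; on 'e' 0 → fail=12;  out ∅∪∅=∅
  n9('adc'): parent n8 fail=0; on 'c' 0 → fail=1;  out ∅∪∅=∅
  n4('cdea'): parent n3 fail=12; on 'a' 12 → fail=13;  out {0}∪{2,4}={0,2,4}
  n10('adcb'): parent n9 fail=1; on 'b' 1→0 → fail=5;  out ∅∪∅=∅
  n11('adcba'): parent n10 fail=5; on 'a' 5→0 → fail=7;  out {3}∪{2}={2,3}

Run:
[0] read 'b'  n0⇒n5
[1] read 'e'  n5⇒n6  emit P1@[0:1]
[2] read 'e'  n6⇒n12 ·f
[3] read 'a'  n12⇒n13  emit P2@[3:3],P4@[2:3]
[4] read 'b'  n13⇒n5 ·f
[5] read 'c'  n5⇒n1 ·f
[6] read 'd'  n1⇒n2
[7] read 'e'  n2⇒n3
[8] read 'a'  n3⇒n4  emit P0@[5:8],P2@[8:8],P4@[7:8]
[9] read 'b'  n4⇒n5 ·f
[10] read 'a'  n5⇒n7 ·f  emit P2@[10:10]
[11] read 'e'  n7⇒n12 ·f
[12] read 'a'  n12⇒n13  emit P2@[12:12],P4@[11:12]
[13] read 'c'  n13⇒n1 ·f
[14] read 'e'  n1⇒n12 ·f
[15] read 'b'  n12⇒n5 ·f
[16] read 'e'  n5⇒n6  emit P1@[15:16]
[17] read 'a'  n6⇒n13 ·f  emit P2@[17:17],P4@[16:17]
[18] read 'a'  n13⇒n7 ·f  emit P2@[18:18]
[19] read 'd'  n7⇒n8
[20] read 'c'  n8⇒n9
[21] read 'b'  n9⇒n10
[22] read 'a'  n10⇒n11  emit P2@[22:22],P3@[18:22]
[23] read 'c'  n11⇒n1 ·f
[24] read 'e'  n1⇒n12 ·f
[25] read 'b'  n12⇒n5 ·f
[26] read 'c'  n5⇒n1 ·f
[27] read 'e'  n1⇒n12 ·f
[28] read 'b'  n12⇒n5 ·f
[29] read 'c'  n5⇒n1 ·f
[30] read 'd'  n1⇒n2
[31] read 'e'  n2⇒n3
[32] read 'a'  n3⇒n4  emit P0@[29:32],P2@[32:32],P4@[31:32]
[33] read 'a'  n4⇒n7 ·f  emit P2@[33:33]
[34] read 'd'  n7⇒n8
[35] read 'c'  n8⇒n9
[36] read 'b'  n9⇒n10
[37] read 'a'  n10⇒n11  emit P2@[37:37],P3@[33:37]
[38] read 'd'  n11⇒n8 ·f
[39] read 'd'  n8⇒n0 ·f
[40] read 'e'  n0⇒n12
[41] read 'a'  n12⇒n13  emit P2@[41:41],P4@[40:41]
[42] read 'a'  n13⇒n7 ·f  emit P2@[42:42]
[43] read 'd'  n7⇒n8
[44] read 'c'  n8⇒n9
[45] read 'b'  n9⇒n10
[46] read 'a'  n10⇒n11  emit P2@[46:46],P3@[42:46]
[47] read 'd'  n11⇒n8 ·f
[48] read 'b'  n8⇒n5 ·f
[49] read 'e'  n5⇒n6  emit P1@[48:49]
[50] read 'b'  n6⇒n5 ·f
[51] read 'a'  n5⇒n7 ·f  emit P2@[51:51]
[52] read 'c'  n7⇒n1 ·f
[53] read 'd'  n1⇒n2
[54] read 'e'  n2⇒n3
[55] read 'a'  n3⇒n4  emit P0@[52:55],P2@[55:55],P4@[54:55]
[56] read 'e'  n4⇒n12 ·f
[57] read 'd'  n12⇒n0 ·f
[58] read 'c'  n0⇒n1
[59] read 'c'  n1⇒n1 ·f
[60] read 'd'  n1⇒n2
[61] read 'e'  n2⇒n3
[62] read 'a'  n3⇒n4  emit P0@[59:62],P2@[62:62],P4@[61:62]
[63] read 'e'  n4⇒n12 ·f
[64] read 'e'  n12⇒n12 ·f
[65] read 'b'  n12⇒n5 ·f
[66] read 'e'  n5⇒n6  emit P1@[65:66]
[67] read 'e'  n6⇒n12 ·f
[68] read 'b'  n12⇒n5 ·f
[69] read 'e'  n5⇒n6  emit P1@[68:69]
[70] read 'c'  n6⇒n1 ·f
[71] read 'd'  n1⇒n2
[72] read 'e'  n2⇒n3
[73] read 'a'  n3⇒n4  emit P0@[70:73],P2@[73:73],P4@[72:73]
[74] read 'a'  n4⇒n7 ·f  emit P2@[74:74]

Result: [[1,1],[3,2],[3,4],[8,0],[8,2],[8,4],[10,2],[12,2],[12,4],[16,1],[17,2],[17,4],[18,2],[22,2],[22,3],[32,0],[32,2],[32,4],[33,2],[37,2],[37,3],[41,2],[41,4],[42,2],[46,2],[46,3],[49,1],[51,2],[55,0],[55,2],[55,4],[62,0],[62,2],[62,4],[66,1],[69,1],[73,0],[73,2],[73,4],[74,2]]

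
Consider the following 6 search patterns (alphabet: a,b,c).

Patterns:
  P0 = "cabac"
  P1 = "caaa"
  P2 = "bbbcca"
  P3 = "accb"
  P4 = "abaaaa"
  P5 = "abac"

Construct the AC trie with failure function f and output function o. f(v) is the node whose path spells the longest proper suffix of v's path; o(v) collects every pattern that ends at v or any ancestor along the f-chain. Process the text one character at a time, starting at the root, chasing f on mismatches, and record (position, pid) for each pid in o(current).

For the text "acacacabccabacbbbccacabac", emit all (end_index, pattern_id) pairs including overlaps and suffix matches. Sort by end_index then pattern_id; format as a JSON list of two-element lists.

Construct AC machine:
Trie (insert patterns):
  0='ε' goto a→14 b→8 c→1
  1='c' goto a→2
  2='ca' goto a→6 b→3
  3='cab' goto a→4
  4='caba' goto c→5
  5='cabac' goto ·  [P0 ends]
  6='caa' goto a→7
  7='caaa' goto ·  [P1 ends]
  8='b' goto b→9
  9='bb' goto b→10
  10='bbb' goto c→11
  11='bbbc' goto c→12
  12='bbbcc' goto a→13
  13='bbbcca' goto ·  [P2 ends]
  14='a' goto b→18 c→15
  15='ac' goto c→16
  16='acc' goto b→17
  17='accb' goto ·  [P3 ends]
  18='ab' goto a→19
  19='aba' goto a→20 c→23
  20='abaa' goto a→21
  21='abaaa' goto a→22
  22='abaaaa' goto ·  [P4 ends]
  23='abac' goto ·  [P5 ends]

Failure links (BFS by depth):
  fail(1) 'c': from fail(0)=0 chase 'c': 0 ⇒ 0;  out=∅∪out(0)=∅
  fail(8) 'b': from fail(0)=0 chase 'b': 0 ⇒ 0;  out=∅∪out(0)=∅
  fail(14) 'a': from fail(0)=0 chase 'a': 0 ⇒ 0;  out=∅∪out(0)=∅
  fail(2) 'ca': from fail(1)=0 chase 'a': 0 ⇒ 14;  out=∅∪out(14)=∅
  fail(9) 'bb': from fail(8)=0 chase 'b': 0 ⇒ 8;  out=∅∪out(8)=∅
  fail(15) 'ac': from fail(14)=0 chase 'c': 0 ⇒ 1;  out=∅∪out(1)=∅
  fail(18) 'ab': from fail(14)=0 chase 'b': 0 ⇒ 8;  out=∅∪out(8)=∅
  fail(3) 'cab': from fail(2)=14 chase 'b': 14 ⇒ 18;  out=∅∪out(18)=∅
  fail(6) 'caa': from fail(2)=14 chase 'a': 14→0 ⇒ 14;  out=∅∪out(14)=∅
  fail(10) 'bbb': from fail(9)=8 chase 'b': 8 ⇒ 9;  out=∅∪out(9)=∅
  fail(16) 'acc': from fail(15)=1 chase 'c': 1→0 ⇒ 1;  out=∅∪out(1)=∅
  fail(19) 'aba': from fail(18)=8 chase 'a': 8→0 ⇒ 14;  out=∅∪out(14)=∅
  fail(4) 'caba': from fail(3)=18 chase 'a': 18 ⇒ 19;  out=∅∪out(19)=∅
  fail(7) 'caaa': from fail(6)=14 chase 'a': 14→0 ⇒ 14;  out={1}∪out(14)={1}
  fail(11) 'bbbc': from fail(10)=9 chase 'c': 9→8→0 ⇒ 1;  out=∅∪out(1)=∅
  fail(17) 'accb': from fail(16)=1 chase 'b': 1→0 ⇒ 8;  out={3}∪out(8)={3}
  fail(20) 'abaa': from fail(19)=14 chase 'a': 14→0 ⇒ 14;  out=∅∪out(14)=∅
  fail(23) 'abac': from fail(19)=14 chase 'c': 14 ⇒ 15;  out={5}∪out(15)={5}
  fail(5) 'cabac': from fail(4)=19 chase 'c': 19 ⇒ 23;  out={0}∪out(23)={0,5}
  fail(12) 'bbbcc': from fail(11)=1 chase 'c': 1→0 ⇒ 1;  out=∅∪out(1)=∅
  fail(21) 'abaaa': from fail(20)=14 chase 'a': 14→0 ⇒ 14;  out=∅∪out(14)=∅
  fail(13) 'bbbcca': from fail(12)=1 chase 'a': 1 ⇒ 2;  out={2}∪out(2)={2}
  fail(22) 'abaaaa': from fail(21)=14 chase 'a': 14→0 ⇒ 14;  out={4}∪out(14)={4}

Run:
i=0 'a': node 0→14
i=1 'c': node 14→15
i=2 'a': node 15→2 (fail-walked)
i=3 'c': node 2→15 (fail-walked)
i=4 'a': node 15→2 (fail-walked)
i=5 'c': node 2→15 (fail-walked)
i=6 'a': node 15→2 (fail-walked)
i=7 'b': node 2→3
i=8 'c': node 3→1 (fail-walked)
i=9 'c': node 1→1 (fail-walked)
i=10 'a': node 1→2
i=11 'b': node 2→3
i=12 'a': node 3→4
i=13 'c': node 4→5  → match P0@[9:13],P5@[10:13]
i=14 'b': node 5→8 (fail-walked)
i=15 'b': node 8→9
i=16 'b': node 9→10
i=17 'c': node 10→11
i=18 'c': node 11→12
i=19 'a': node 12→13  → match P2@[14:19]
i=20 'c': node 13→15 (fail-walked)
i=21 'a': node 15→2 (fail-walked)
i=22 'b': node 2→3
i=23 'a': node 3→4
i=24 'c': node 4→5  → match P0@[20:24],P5@[21:24]

Matches: [[13,0],[13,5],[19,2],[24,0],[24,5]]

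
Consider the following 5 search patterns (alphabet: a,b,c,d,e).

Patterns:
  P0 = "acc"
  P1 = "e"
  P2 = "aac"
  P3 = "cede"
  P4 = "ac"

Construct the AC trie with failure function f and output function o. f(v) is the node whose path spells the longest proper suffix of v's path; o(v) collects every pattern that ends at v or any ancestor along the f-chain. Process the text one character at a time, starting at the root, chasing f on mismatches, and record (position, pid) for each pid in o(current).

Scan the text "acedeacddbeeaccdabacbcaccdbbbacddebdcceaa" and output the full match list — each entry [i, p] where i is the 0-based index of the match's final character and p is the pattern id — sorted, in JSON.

Build:
Trie (insert patterns):
  n0 'ε': a→1 c→7 e→4
  n1 'a': a→5 c→2
  n2 'ac': c→3  [P4 ends]
  n3 'acc': ·  [P0 ends]
  n4 'e': ·  [P1 ends]
  n5 'aa': c→6
  n6 'aac': ·  [P2 ends]
  n7 'c': e→8
  n8 'ce': d→9
  n9 'ced': e→10
  n10 'cede': ·  [P3 ends]

Failure links (BFS by depth):
  n1('a'): parent n0 fail=0; on 'a' 0 → fail=0;  out ∅∪∅=∅
  n4('e'): parent n0 fail=0; on 'e' 0 → fail=0;  out {1}∪∅={1}
  n7('c'): parent n0 fail=0; on 'c' 0 → fail=0;  out ∅∪∅=∅
  n2('ac'): parent n1 fail=0; on 'c' 0 → fail=7;  out {4}∪∅={4}
  n5('aa'): parent n1 fail=0; on 'a' 0 → fail=1;  out ∅∪∅=∅
  n8('ce'): parent n7 fail=0; on 'e' 0 → fail=4;  out ∅∪{1}={1}
  n3('acc'): parent n2 fail=7; on 'c' 7→0 → fail=7;  out {0}∪∅={0}
  n6('aac'): parent n5 fail=1; on 'c' 1 → fail=2;  out {2}∪{4}={2,4}
  n9('ced'): parent n8 fail=4; on 'd' 4→0 → fail=0;  out ∅∪∅=∅
  n10('cede'): parent n9 fail=0; on 'e' 0 → fail=4;  out {3}∪{1}={1,3}

Scan:
i=0 'a': node 0→1
i=1 'c': node 1→2  ** P4@[0:1]
i=2 'e': node 2→8 (via fail)  ** P1@[2:2]
i=3 'd': node 8→9
i=4 'e': node 9→10  ** P1@[4:4],P3@[1:4]
i=5 'a': node 10→1 (via fail)
i=6 'c': node 1→2  ** P4@[5:6]
i=7 'd': node 2→0 (via fail)
i=8 'd': node 0→0
i=9 'b': node 0→0
i=10 'e': node 0→4  ** P1@[10:10]
i=11 'e': node 4→4 (via fail)  ** P1@[11:11]
i=12 'a': node 4→1 (via fail)
i=13 'c': node 1→2  ** P4@[12:13]
i=14 'c': node 2→3  ** P0@[12:14]
i=15 'd': node 3→0 (via fail)
i=16 'a': node 0→1
i=17 'b': node 1→0 (via fail)
i=18 'a': node 0→1
i=19 'c': node 1→2  ** P4@[18:19]
i=20 'b': node 2→0 (via fail)
i=21 'c': node 0→7
i=22 'a': node 7→1 (via fail)
i=23 'c': node 1→2  ** P4@[22:23]
i=24 'c': node 2→3  ** P0@[22:24]
i=25 'd': node 3→0 (via fail)
i=26 'b': node 0→0
i=27 'b': node 0→0
i=28 'b': node 0→0
i=29 'a': node 0→1
i=30 'c': node 1→2  ** P4@[29:30]
i=31 'd': node 2→0 (via fail)
i=32 'd': node 0→0
i=33 'e': node 0→4  ** P1@[33:33]
i=34 'b': node 4→0 (via fail)
i=35 'd': node 0→0
i=36 'c': node 0→7
i=37 'c': node 7→7 (via fail)
i=38 'e': node 7→8  ** P1@[38:38]
i=39 'a': node 8→1 (via fail)
i=40 'a': node 1→5

Matches: [[1,4],[2,1],[4,1],[4,3],[6,4],[10,1],[11,1],[13,4],[14,0],[19,4],[23,4],[24,0],[30,4],[33,1],[38,1]]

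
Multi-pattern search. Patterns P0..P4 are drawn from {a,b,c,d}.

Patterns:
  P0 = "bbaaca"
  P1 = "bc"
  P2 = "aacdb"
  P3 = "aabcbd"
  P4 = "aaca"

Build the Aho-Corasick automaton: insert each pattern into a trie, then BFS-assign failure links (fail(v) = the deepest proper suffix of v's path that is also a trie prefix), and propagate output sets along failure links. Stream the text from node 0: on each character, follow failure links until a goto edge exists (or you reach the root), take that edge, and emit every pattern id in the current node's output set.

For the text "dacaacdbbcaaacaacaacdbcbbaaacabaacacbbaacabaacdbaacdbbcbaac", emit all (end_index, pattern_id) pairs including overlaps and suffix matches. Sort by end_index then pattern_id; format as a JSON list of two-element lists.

Build automaton:
Trie nodes:
  0='ε' goto a→8 b→1
  1='b' goto b→2 c→7
  2='bb' goto a→3
  3='bba' goto a→4
  4='bbaa' goto c→5
  5='bbaac' goto a→6
  6='bbaaca' goto ·  ←P0
  7='bc' goto ·  ←P1
  8='a' goto a→9
  9='aa' goto b→13 c→10
  10='aac' goto a→17 d→11
  11='aacd' goto b→12
  12='aacdb' goto ·  ←P2
  13='aab' goto c→14
  14='aabc' goto b→15
  15='aabcb' goto d→16
  16='aabcbd' goto ·  ←P3
  17='aaca' goto ·  ←P4

BFS fail/out derivation:
  n1('b'): parent n0 fail=0; on 'b' 0 → fail=0;  out ∅∪∅=∅
  n8('a'): parent n0 fail=0; on 'a' 0 → fail=0;  out ∅∪∅=∅
  n2('bb'): parent n1 fail=0; on 'b' 0 → fail=1;  out ∅∪∅=∅
  n7('bc'): parent n1 fail=0; on 'c' 0 → fail=0;  out {1}∪∅={1}
  n9('aa'): parent n8 fail=0; on 'a' 0 → fail=8;  out ∅∪∅=∅
  n3('bba'): parent n2 fail=1; on 'a' 1→0 → fail=8;  out ∅∪∅=∅
  n10('aac'): parent n9 fail=8; on 'c' 8→0 → fail=0;  out ∅∪∅=∅
  n13('aab'): parent n9 fail=8; on 'b' 8→0 → fail=1;  out ∅∪∅=∅
  n4('bbaa'): parent n3 fail=8; on 'a' 8 → fail=9;  out ∅∪∅=∅
  n11('aacd'): parent n10 fail=0; on 'd' 0 → fail=0;  out ∅∪∅=∅
  n14('aabc'): parent n13 fail=1; on 'c' 1 → fail=7;  out ∅∪{1}={1}
  n17('aaca'): parent n10 fail=0; on 'a' 0 → fail=8;  out {4}∪∅={4}
  n5('bbaac'): parent n4 fail=9; on 'c' 9 → fail=10;  out ∅∪∅=∅
  n12('aacdb'): parent n11 fail=0; on 'b' 0 → fail=1;  out {2}∪∅={2}
  n15('aabcb'): parent n14 fail=7; on 'b' 7→0 → fail=1;  out ∅∪∅=∅
  n6('bbaaca'): parent n5 fail=10; on 'a' 10 → fail=17;  out {0}∪{4}={0,4}
  n16('aabcbd'): parent n15 fail=1; on 'd' 1→0 → fail=0;  out {3}∪∅={3}

Text stream:
i=0 'd': node 0→0
i=1 'a': node 0→8
i=2 'c': node 8→0 (fail-walked)
i=3 'a': node 0→8
i=4 'a': node 8→9
i=5 'c': node 9→10
i=6 'd': node 10→11
i=7 'b': node 11→12  emit P2@[3:7]
i=8 'b': node 12→2 (fail-walked)
i=9 'c': node 2→7 (fail-walked)  emit P1@[8:9]
i=10 'a': node 7→8 (fail-walked)
i=11 'a': node 8→9
i=12 'a': node 9→9 (fail-walked)
i=13 'c': node 9→10
i=14 'a': node 10→17  emit P4@[11:14]
i=15 'a': node 17→9 (fail-walked)
i=16 'c': node 9→10
i=17 'a': node 10→17  emit P4@[14:17]
i=18 'a': node 17→9 (fail-walked)
i=19 'c': node 9→10
i=20 'd': node 10→11
i=21 'b': node 11→12  emit P2@[17:21]
i=22 'c': node 12→7 (fail-walked)  emit P1@[21:22]
i=23 'b': node 7→1 (fail-walked)
i=24 'b': node 1→2
i=25 'a': node 2→3
i=26 'a': node 3→4
i=27 'a': node 4→9 (fail-walked)
i=28 'c': node 9→10
i=29 'a': node 10→17  emit P4@[26:29]
i=30 'b': node 17→1 (fail-walked)
i=31 'a': node 1→8 (fail-walked)
i=32 'a': node 8→9
i=33 'c': node 9→10
i=34 'a': node 10→17  emit P4@[31:34]
i=35 'c': node 17→0 (fail-walked)
i=36 'b': node 0→1
i=37 'b': node 1→2
i=38 'a': node 2→3
i=39 'a': node 3→4
i=40 'c': node 4→5
i=41 'a': node 5→6  emit P0@[36:41],P4@[38:41]
i=42 'b': node 6→1 (fail-walked)
i=43 'a': node 1→8 (fail-walked)
i=44 'a': node 8→9
i=45 'c': node 9→10
i=46 'd': node 10→11
i=47 'b': node 11→12  emit P2@[43:47]
i=48 'a': node 12→8 (fail-walked)
i=49 'a': node 8→9
i=50 'c': node 9→10
i=51 'd': node 10→11
i=52 'b': node 11→12  emit P2@[48:52]
i=53 'b': node 12→2 (fail-walked)
i=54 'c': node 2→7 (fail-walked)  emit P1@[53:54]
i=55 'b': node 7→1 (fail-walked)
i=56 'a': node 1→8 (fail-walked)
i=57 'a': node 8→9
i=58 'c': node 9→10

Result: [[7,2],[9,1],[14,4],[17,4],[21,2],[22,1],[29,4],[34,4],[41,0],[41,4],[47,2],[52,2],[54,1]]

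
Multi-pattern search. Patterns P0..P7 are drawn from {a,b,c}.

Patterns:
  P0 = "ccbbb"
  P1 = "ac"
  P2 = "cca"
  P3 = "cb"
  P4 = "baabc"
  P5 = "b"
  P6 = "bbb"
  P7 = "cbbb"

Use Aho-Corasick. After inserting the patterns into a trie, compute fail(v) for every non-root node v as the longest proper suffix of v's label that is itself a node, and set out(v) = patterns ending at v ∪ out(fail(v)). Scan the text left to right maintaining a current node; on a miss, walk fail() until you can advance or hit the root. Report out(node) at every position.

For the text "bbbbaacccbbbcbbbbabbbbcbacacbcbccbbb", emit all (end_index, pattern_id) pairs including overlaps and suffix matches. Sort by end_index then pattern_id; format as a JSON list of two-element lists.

Build automaton:
Trie nodes:
  0='ε' goto a→6 b→10 c→1
  1='c' goto b→9 c→2
  2='cc' goto a→8 b→3
  3='ccb' goto b→4
  4='ccbb' goto b→5
  5='ccbbb' goto ·  ←P0
  6='a' goto c→7
  7='ac' goto ·  ←P1
  8='cca' goto ·  ←P2
  9='cb' goto b→17  ←P3
  10='b' goto a→11 b→15  ←P5
  11='ba' goto a→12
  12='baa' goto b→13
  13='baab' goto c→14
  14='baabc' goto ·  ←P4
  15='bb' goto b→16
  16='bbb' goto ·  ←P6
  17='cbb' goto b→18
  18='cbbb' goto ·  ←P7

Failure links (BFS by depth):
  n1('c'): parent n0 fail=0; on 'c' 0 → fail=0;  out ∅∪∅=∅
  n6('a'): parent n0 fail=0; on 'a' 0 → fail=0;  out ∅∪∅=∅
  n10('b'): parent n0 fail=0; on 'b' 0 → fail=0;  out {5}∪∅={5}
  n2('cc'): parent n1 fail=0; on 'c' 0 → fail=1;  out ∅∪∅=∅
  n7('ac'): parent n6 fail=0; on 'c' 0 → fail=1;  out {1}∪∅={1}
  n9('cb'): parent n1 fail=0; on 'b' 0 → fail=10;  out {3}∪{5}={3,5}
  n11('ba'): parent n10 fail=0; on 'a' 0 → fail=6;  out ∅∪∅=∅
  n15('bb'): parent n10 fail=0; on 'b' 0 → fail=10;  out ∅∪{5}={5}
  n3('ccb'): parent n2 fail=1; on 'b' 1 → fail=9;  out ∅∪{3,5}={3,5}
  n8('cca'): parent n2 fail=1; on 'a' 1→0 → fail=6;  out {2}∪∅={2}
  n12('baa'): parent n11 fail=6; on 'a' 6→0 → fail=6;  out ∅∪∅=∅
  n16('bbb'): parent n15 fail=10; on 'b' 10 → fail=15;  out {6}∪{5}={5,6}
  n17('cbb'): parent n9 fail=10; on 'b' 10 → fail=15;  out ∅∪{5}={5}
  n4('ccbb'): parent n3 fail=9; on 'b' 9 → fail=17;  out ∅∪{5}={5}
  n13('baab'): parent n12 fail=6; on 'b' 6→0 → fail=10;  out ∅∪{5}={5}
  n18('cbbb'): parent n17 fail=15; on 'b' 15 → fail=16;  out {7}∪{5,6}={5,6,7}
  n5('ccbbb'): parent n4 fail=17; on 'b' 17 → fail=18;  out {0}∪{5,6,7}={0,5,6,7}
  n14('baabc'): parent n13 fail=10; on 'c' 10→0 → fail=1;  out {4}∪∅={4}

Run:
pos 0 'b': at 10  ** P5@[0:0]
pos 1 'b': at 15  ** P5@[1:1]
pos 2 'b': at 16  ** P5@[2:2],P6@[0:2]
pos 3 'b': at 16 (via fail)  ** P5@[3:3],P6@[1:3]
pos 4 'a': at 11 (via fail)
pos 5 'a': at 12
pos 6 'c': at 7 (via fail)  ** P1@[5:6]
pos 7 'c': at 2 (via fail)
pos 8 'c': at 2 (via fail)
pos 9 'b': at 3  ** P3@[8:9],P5@[9:9]
pos 10 'b': at 4  ** P5@[10:10]
pos 11 'b': at 5  ** P0@[7:11],P5@[11:11],P6@[9:11],P7@[8:11]
pos 12 'c': at 1 (via fail)
pos 13 'b': at 9  ** P3@[12:13],P5@[13:13]
pos 14 'b': at 17  ** P5@[14:14]
pos 15 'b': at 18  ** P5@[15:15],P6@[13:15],P7@[12:15]
pos 16 'b': at 16 (via fail)  ** P5@[16:16],P6@[14:16]
pos 17 'a': at 11 (via fail)
pos 18 'b': at 10 (via fail)  ** P5@[18:18]
pos 19 'b': at 15  ** P5@[19:19]
pos 20 'b': at 16  ** P5@[20:20],P6@[18:20]
pos 21 'b': at 16 (via fail)  ** P5@[21:21],P6@[19:21]
pos 22 'c': at 1 (via fail)
pos 23 'b': at 9  ** P3@[22:23],P5@[23:23]
pos 24 'a': at 11 (via fail)
pos 25 'c': at 7 (via fail)  ** P1@[24:25]
pos 26 'a': at 6 (via fail)
pos 27 'c': at 7  ** P1@[26:27]
pos 28 'b': at 9 (via fail)  ** P3@[27:28],P5@[28:28]
pos 29 'c': at 1 (via fail)
pos 30 'b': at 9  ** P3@[29:30],P5@[30:30]
pos 31 'c': at 1 (via fail)
pos 32 'c': at 2
pos 33 'b': at 3  ** P3@[32:33],P5@[33:33]
pos 34 'b': at 4  ** P5@[34:34]
pos 35 'b': at 5  ** P0@[31:35],P5@[35:35],P6@[33:35],P7@[32:35]

Result: [[0,5],[1,5],[2,5],[2,6],[3,5],[3,6],[6,1],[9,3],[9,5],[10,5],[11,0],[11,5],[11,6],[11,7],[13,3],[13,5],[14,5],[15,5],[15,6],[15,7],[16,5],[16,6],[18,5],[19,5],[20,5],[20,6],[21,5],[21,6],[23,3],[23,5],[25,1],[27,1],[28,3],[28,5],[30,3],[30,5],[33,3],[33,5],[34,5],[35,0],[35,5],[35,6],[35,7]]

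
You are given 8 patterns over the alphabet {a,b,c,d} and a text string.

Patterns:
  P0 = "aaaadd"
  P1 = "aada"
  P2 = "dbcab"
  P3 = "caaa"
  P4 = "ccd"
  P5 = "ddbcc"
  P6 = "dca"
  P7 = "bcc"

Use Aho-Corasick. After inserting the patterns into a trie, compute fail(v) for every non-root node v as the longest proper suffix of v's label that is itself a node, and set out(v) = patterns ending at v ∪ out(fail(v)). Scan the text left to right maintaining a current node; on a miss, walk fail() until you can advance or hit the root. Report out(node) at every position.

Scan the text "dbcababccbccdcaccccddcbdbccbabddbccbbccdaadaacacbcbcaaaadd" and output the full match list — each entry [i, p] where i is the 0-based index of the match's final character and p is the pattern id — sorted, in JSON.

Construct AC machine:
Trie (insert patterns):
  0='ε' goto a→1 b→26 c→14 d→9
  1='a' goto a→2
  2='aa' goto a→3 d→7
  3='aaa' goto a→4
  4='aaaa' goto d→5
  5='aaaad' goto d→6
  6='aaaadd' goto ·  [P0 ends]
  7='aad' goto a→8
  8='aada' goto ·  [P1 ends]
  9='d' goto b→10 c→24 d→20
  10='db' goto c→11
  11='dbc' goto a→12
  12='dbca' goto b→13
  13='dbcab' goto ·  [P2 ends]
  14='c' goto a→15 c→18
  15='ca' goto a→16
  16='caa' goto a→17
  17='caaa' goto ·  [P3 ends]
  18='cc' goto d→19
  19='ccd' goto ·  [P4 ends]
  20='dd' goto b→21
  21='ddb' goto c→22
  22='ddbc' goto c→23
  23='ddbcc' goto ·  [P5 ends]
  24='dc' goto a→25
  25='dca' goto ·  [P6 ends]
  26='b' goto c→27
  27='bc' goto c→28
  28='bcc' goto ·  [P7 ends]

Failure links (BFS by depth):
  n1('a'): parent n0 fail=0; on 'a' 0 → fail=0;  out ∅∪∅=∅
  n9('d'): parent n0 fail=0; on 'd' 0 → fail=0;  out ∅∪∅=∅
  n14('c'): parent n0 fail=0; on 'c' 0 → fail=0;  out ∅∪∅=∅
  n26('b'): parent n0 fail=0; on 'b' 0 → fail=0;  out ∅∪∅=∅
  n2('aa'): parent n1 fail=0; on 'a' 0 → fail=1;  out ∅∪∅=∅
  n10('db'): parent n9 fail=0; on 'b' 0 → fail=26;  out ∅∪∅=∅
  n15('ca'): parent n14 fail=0; on 'a' 0 → fail=1;  out ∅∪∅=∅
  n18('cc'): parent n14 fail=0; on 'c' 0 → fail=14;  out ∅∪∅=∅
  n20('dd'): parent n9 fail=0; on 'd' 0 → fail=9;  out ∅∪∅=∅
  n24('dc'): parent n9 fail=0; on 'c' 0 → fail=14;  out ∅∪∅=∅
  n27('bc'): parent n26 fail=0; on 'c' 0 → fail=14;  out ∅∪∅=∅
  n3('aaa'): parent n2 fail=1; on 'a' 1 → fail=2;  out ∅∪∅=∅
  n7('aad'): parent n2 fail=1; on 'd' 1→0 → fail=9;  out ∅∪∅=∅
  n11('dbc'): parent n10 fail=26; on 'c' 26 → fail=27;  out ∅∪∅=∅
  n16('caa'): parent n15 fail=1; on 'a' 1 → fail=2;  out ∅∪∅=∅
  n19('ccd'): parent n18 fail=14; on 'd' 14→0 → fail=9;  out {4}∪∅={4}
  n21('ddb'): parent n20 fail=9; on 'b' 9 → fail=10;  out ∅∪∅=∅
  n25('dca'): parent n24 fail=14; on 'a' 14 → fail=15;  out {6}∪∅={6}
  n28('bcc'): parent n27 fail=14; on 'c' 14 → fail=18;  out {7}∪∅={7}
  n4('aaaa'): parent n3 fail=2; on 'a' 2 → fail=3;  out ∅∪∅=∅
  n8('aada'): parent n7 fail=9; on 'a' 9→0 → fail=1;  out {1}∪∅={1}
  n12('dbca'): parent n11 fail=27; on 'a' 27→14 → fail=15;  out ∅∪∅=∅
  n17('caaa'): parent n16 fail=2; on 'a' 2 → fail=3;  out {3}∪∅={3}
  n22('ddbc'): parent n21 fail=10; on 'c' 10 → fail=11;  out ∅∪∅=∅
  n5('aaaad'): parent n4 fail=3; on 'd' 3→2 → fail=7;  out ∅∪∅=∅
  n13('dbcab'): parent n12 fail=15; on 'b' 15→1→0 → fail=26;  out {2}∪∅={2}
  n23('ddbcc'): parent n22 fail=11; on 'c' 11→27 → fail=28;  out {5}∪{7}={5,7}
  n6('aaaadd'): parent n5 fail=7; on 'd' 7→9 → fail=20;  out {0}∪∅={0}

Text stream:
[0] read 'd'  n0⇒n9
[1] read 'b'  n9⇒n10
[2] read 'c'  n10⇒n11
[3] read 'a'  n11⇒n12
[4] read 'b'  n12⇒n13  → match P2@[0:4]
[5] read 'a'  n13⇒n1 (fail-walked)
[6] read 'b'  n1⇒n26 (fail-walked)
[7] read 'c'  n26⇒n27
[8] read 'c'  n27⇒n28  → match P7@[6:8]
[9] read 'b'  n28⇒n26 (fail-walked)
[10] read 'c'  n26⇒n27
[11] read 'c'  n27⇒n28  → match P7@[9:11]
[12] read 'd'  n28⇒n19 (fail-walked)  → match P4@[10:12]
[13] read 'c'  n19⇒n24 (fail-walked)
[14] read 'a'  n24⇒n25  → match P6@[12:14]
[15] read 'c'  n25⇒n14 (fail-walked)
[16] read 'c'  n14⇒n18
[17] read 'c'  n18⇒n18 (fail-walked)
[18] read 'c'  n18⇒n18 (fail-walked)
[19] read 'd'  n18⇒n19  → match P4@[17:19]
[20] read 'd'  n19⇒n20 (fail-walked)
[21] read 'c'  n20⇒n24 (fail-walked)
[22] read 'b'  n24⇒n26 (fail-walked)
[23] read 'd'  n26⇒n9 (fail-walked)
[24] read 'b'  n9⇒n10
[25] read 'c'  n10⇒n11
[26] read 'c'  n11⇒n28 (fail-walked)  → match P7@[24:26]
[27] read 'b'  n28⇒n26 (fail-walked)
[28] read 'a'  n26⇒n1 (fail-walked)
[29] read 'b'  n1⇒n26 (fail-walked)
[30] read 'd'  n26⇒n9 (fail-walked)
[31] read 'd'  n9⇒n20
[32] read 'b'  n20⇒n21
[33] read 'c'  n21⇒n22
[34] read 'c'  n22⇒n23  → match P5@[30:34],P7@[32:34]
[35] read 'b'  n23⇒n26 (fail-walked)
[36] read 'b'  n26⇒n26 (fail-walked)
[37] read 'c'  n26⇒n27
[38] read 'c'  n27⇒n28  → match P7@[36:38]
[39] read 'd'  n28⇒n19 (fail-walked)  → match P4@[37:39]
[40] read 'a'  n19⇒n1 (fail-walked)
[41] read 'a'  n1⇒n2
[42] read 'd'  n2⇒n7
[43] read 'a'  n7⇒n8  → match P1@[40:43]
[44] read 'a'  n8⇒n2 (fail-walked)
[45] read 'c'  n2⇒n14 (fail-walked)
[46] read 'a'  n14⇒n15
[47] read 'c'  n15⇒n14 (fail-walked)
[48] read 'b'  n14⇒n26 (fail-walked)
[49] read 'c'  n26⇒n27
[50] read 'b'  n27⇒n26 (fail-walked)
[51] read 'c'  n26⇒n27
[52] read 'a'  n27⇒n15 (fail-walked)
[53] read 'a'  n15⇒n16
[54] read 'a'  n16⇒n17  → match P3@[51:54]
[55] read 'a'  n17⇒n4 (fail-walked)
[56] read 'd'  n4⇒n5
[57] read 'd'  n5⇒n6  → match P0@[52:57]

Result: [[4,2],[8,7],[11,7],[12,4],[14,6],[19,4],[26,7],[34,5],[34,7],[38,7],[39,4],[43,1],[54,3],[57,0]]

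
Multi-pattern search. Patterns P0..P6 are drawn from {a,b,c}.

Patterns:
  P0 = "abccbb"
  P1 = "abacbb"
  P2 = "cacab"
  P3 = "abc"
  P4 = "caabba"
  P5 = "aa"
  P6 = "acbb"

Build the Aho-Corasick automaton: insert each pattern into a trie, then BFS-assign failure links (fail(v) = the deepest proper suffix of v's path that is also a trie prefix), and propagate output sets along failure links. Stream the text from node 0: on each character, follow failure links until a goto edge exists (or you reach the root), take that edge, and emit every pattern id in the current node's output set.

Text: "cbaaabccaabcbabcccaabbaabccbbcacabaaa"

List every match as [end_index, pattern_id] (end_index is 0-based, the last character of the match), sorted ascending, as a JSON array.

Build automaton:
Trie (insert patterns):
  0='ε' goto a→1 c→11
  1='a' goto a→20 b→2 c→21
  2='ab' goto a→7 c→3
  3='abc' goto c→4  ←P3
  4='abcc' goto b→5
  5='abccb' goto b→6
  6='abccbb' goto ·  ←P0
  7='aba' goto c→8
  8='abac' goto b→9
  9='abacb' goto b→10
  10='abacbb' goto ·  ←P1
  11='c' goto a→12
  12='ca' goto a→16 c→13
  13='cac' goto a→14
  14='caca' goto b→15
  15='cacab' goto ·  ←P2
  16='caa' goto b→17
  17='caab' goto b→18
  18='caabb' goto a→19
  19='caabba' goto ·  ←P4
  20='aa' goto ·  ←P5
  21='ac' goto b→22
  22='acb' goto b→23
  23='acbb' goto ·  ←P6

Failure links (BFS by depth):
  n1('a'): parent n0 fail=0; on 'a' 0 → fail=0;  out ∅∪∅=∅
  n11('c'): parent n0 fail=0; on 'c' 0 → fail=0;  out ∅∪∅=∅
  n2('ab'): parent n1 fail=0; on 'b' 0 → fail=0;  out ∅∪∅=∅
  n12('ca'): parent n11 fail=0; on 'a' 0 → fail=1;  out ∅∪∅=∅
  n20('aa'): parent n1 fail=0; on 'a' 0 → fail=1;  out {5}∪∅={5}
  n21('ac'): parent n1 fail=0; on 'c' 0 → fail=11;  out ∅∪∅=∅
  n3('abc'): parent n2 fail=0; on 'c' 0 → fail=11;  out {3}∪∅={3}
  n7('aba'): parent n2 fail=0; on 'a' 0 → fail=1;  out ∅∪∅=∅
  n13('cac'): parent n12 fail=1; on 'c' 1 → fail=21;  out ∅∪∅=∅
  n16('caa'): parent n12 fail=1; on 'a' 1 → fail=20;  out ∅∪{5}={5}
  n22('acb'): parent n21 fail=11; on 'b' 11→0 → fail=0;  out ∅∪∅=∅
  n4('abcc'): parent n3 fail=11; on 'c' 11→0 → fail=11;  out ∅∪∅=∅
  n8('abac'): parent n7 fail=1; on 'c' 1 → fail=21;  out ∅∪∅=∅
  n14('caca'): parent n13 fail=21; on 'a' 21→11 → fail=12;  out ∅∪∅=∅
  n17('caab'): parent n16 fail=20; on 'b' 20→1 → fail=2;  out ∅∪∅=∅
  n23('acbb'): parent n22 fail=0; on 'b' 0 → fail=0;  out {6}∪∅={6}
  n5('abccb'): parent n4 fail=11; on 'b' 11→0 → fail=0;  out ∅∪∅=∅
  n9('abacb'): parent n8 fail=21; on 'b' 21 → fail=22;  out ∅∪∅=∅
  n15('cacab'): parent n14 fail=12; on 'b' 12→1 → fail=2;  out {2}∪∅={2}
  n18('caabb'): parent n17 fail=2; on 'b' 2→0 → fail=0;  out ∅∪∅=∅
  n6('abccbb'): parent n5 fail=0; on 'b' 0 → fail=0;  out {0}∪∅={0}
  n10('abacbb'): parent n9 fail=22; on 'b' 22 → fail=23;  out {1}∪{6}={1,6}
  n19('caabba'): parent n18 fail=0; on 'a' 0 → fail=1;  out {4}∪∅={4}

Scan:
i=0 'c': node 0→11
i=1 'b': node 11→0 (fail-walked)
i=2 'a': node 0→1
i=3 'a': node 1→20  ** P5@[2:3]
i=4 'a': node 20→20 (fail-walked)  ** P5@[3:4]
i=5 'b': node 20→2 (fail-walked)
i=6 'c': node 2→3  ** P3@[4:6]
i=7 'c': node 3→4
i=8 'a': node 4→12 (fail-walked)
i=9 'a': node 12→16  ** P5@[8:9]
i=10 'b': node 16→17
i=11 'c': node 17→3 (fail-walked)  ** P3@[9:11]
i=12 'b': node 3→0 (fail-walked)
i=13 'a': node 0→1
i=14 'b': node 1→2
i=15 'c': node 2→3  ** P3@[13:15]
i=16 'c': node 3→4
i=17 'c': node 4→11 (fail-walked)
i=18 'a': node 11→12
i=19 'a': node 12→16  ** P5@[18:19]
i=20 'b': node 16→17
i=21 'b': node 17→18
i=22 'a': node 18→19  ** P4@[17:22]
i=23 'a': node 19→20 (fail-walked)  ** P5@[22:23]
i=24 'b': node 20→2 (fail-walked)
i=25 'c': node 2→3  ** P3@[23:25]
i=26 'c': node 3→4
i=27 'b': node 4→5
i=28 'b': node 5→6  ** P0@[23:28]
i=29 'c': node 6→11 (fail-walked)
i=30 'a': node 11→12
i=31 'c': node 12→13
i=32 'a': node 13→14
i=33 'b': node 14→15  ** P2@[29:33]
i=34 'a': node 15→7 (fail-walked)
i=35 'a': node 7→20 (fail-walked)  ** P5@[34:35]
i=36 'a': node 20→20 (fail-walked)  ** P5@[35:36]

Matches: [[3,5],[4,5],[6,3],[9,5],[11,3],[15,3],[19,5],[22,4],[23,5],[25,3],[28,0],[33,2],[35,5],[36,5]]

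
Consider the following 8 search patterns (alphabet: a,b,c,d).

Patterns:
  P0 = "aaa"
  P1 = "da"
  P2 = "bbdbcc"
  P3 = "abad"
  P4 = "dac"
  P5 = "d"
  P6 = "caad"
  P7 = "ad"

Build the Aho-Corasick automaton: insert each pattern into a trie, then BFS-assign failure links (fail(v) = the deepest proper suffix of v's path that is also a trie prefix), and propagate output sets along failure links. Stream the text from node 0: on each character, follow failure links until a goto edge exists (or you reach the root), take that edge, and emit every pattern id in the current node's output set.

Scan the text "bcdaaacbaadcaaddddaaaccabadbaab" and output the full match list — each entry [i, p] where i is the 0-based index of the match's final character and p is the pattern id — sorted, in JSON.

Construct AC machine:
Trie (insert patterns):
  0='ε' goto a→1 b→6 c→16 d→4
  1='a' goto a→2 b→12 d→20
  2='aa' goto a→3
  3='aaa' goto ·  ←P0
  4='d' goto a→5  ←P5
  5='da' goto c→15  ←P1
  6='b' goto b→7
  7='bb' goto d→8
  8='bbd' goto b→9
  9='bbdb' goto c→10
  10='bbdbc' goto c→11
  11='bbdbcc' goto ·  ←P2
  12='ab' goto a→13
  13='aba' goto d→14
  14='abad' goto ·  ←P3
  15='dac' goto ·  ←P4
  16='c' goto a→17
  17='ca' goto a→18
  18='caa' goto d→19
  19='caad' goto ·  ←P6
  20='ad' goto ·  ←P7

Failure links (BFS by depth):
  fail(1) 'a': from fail(0)=0 chase 'a': 0 ⇒ 0;  out=∅∪out(0)=∅
  fail(4) 'd': from fail(0)=0 chase 'd': 0 ⇒ 0;  out={5}∪out(0)={5}
  fail(6) 'b': from fail(0)=0 chase 'b': 0 ⇒ 0;  out=∅∪out(0)=∅
  fail(16) 'c': from fail(0)=0 chase 'c': 0 ⇒ 0;  out=∅∪out(0)=∅
  fail(2) 'aa': from fail(1)=0 chase 'a': 0 ⇒ 1;  out=∅∪out(1)=∅
  fail(5) 'da': from fail(4)=0 chase 'a': 0 ⇒ 1;  out={1}∪out(1)={1}
  fail(7) 'bb': from fail(6)=0 chase 'b': 0 ⇒ 6;  out=∅∪out(6)=∅
  fail(12) 'ab': from fail(1)=0 chase 'b': 0 ⇒ 6;  out=∅∪out(6)=∅
  fail(17) 'ca': from fail(16)=0 chase 'a': 0 ⇒ 1;  out=∅∪out(1)=∅
  fail(20) 'ad': from fail(1)=0 chase 'd': 0 ⇒ 4;  out={7}∪out(4)={5,7}
  fail(3) 'aaa': from fail(2)=1 chase 'a': 1 ⇒ 2;  out={0}∪out(2)={0}
  fail(8) 'bbd': from fail(7)=6 chase 'd': 6→0 ⇒ 4;  out=∅∪out(4)={5}
  fail(13) 'aba': from fail(12)=6 chase 'a': 6→0 ⇒ 1;  out=∅∪out(1)=∅
  fail(15) 'dac': from fail(5)=1 chase 'c': 1→0 ⇒ 16;  out={4}∪out(16)={4}
  fail(18) 'caa': from fail(17)=1 chase 'a': 1 ⇒ 2;  out=∅∪out(2)=∅
  fail(9) 'bbdb': from fail(8)=4 chase 'b': 4→0 ⇒ 6;  out=∅∪out(6)=∅
  fail(14) 'abad': from fail(13)=1 chase 'd': 1 ⇒ 20;  out={3}∪out(20)={3,5,7}
  fail(19) 'caad': from fail(18)=2 chase 'd': 2→1 ⇒ 20;  out={6}∪out(20)={5,6,7}
  fail(10) 'bbdbc': from fail(9)=6 chase 'c': 6→0 ⇒ 16;  out=∅∪out(16)=∅
  fail(11) 'bbdbcc': from fail(10)=16 chase 'c': 16→0 ⇒ 16;  out={2}∪out(16)={2}

Scan:
[0] read 'b'  n0⇒n6
[1] read 'c'  n6⇒n16 (via fail)
[2] read 'd'  n16⇒n4 (via fail)  emit P5@[2:2]
[3] read 'a'  n4⇒n5  emit P1@[2:3]
[4] read 'a'  n5⇒n2 (via fail)
[5] read 'a'  n2⇒n3  emit P0@[3:5]
[6] read 'c'  n3⇒n16 (via fail)
[7] read 'b'  n16⇒n6 (via fail)
[8] read 'a'  n6⇒n1 (via fail)
[9] read 'a'  n1⇒n2
[10] read 'd'  n2⇒n20 (via fail)  emit P5@[10:10],P7@[9:10]
[11] read 'c'  n20⇒n16 (via fail)
[12] read 'a'  n16⇒n17
[13] read 'a'  n17⇒n18
[14] read 'd'  n18⇒n19  emit P5@[14:14],P6@[11:14],P7@[13:14]
[15] read 'd'  n19⇒n4 (via fail)  emit P5@[15:15]
[16] read 'd'  n4⇒n4 (via fail)  emit P5@[16:16]
[17] read 'd'  n4⇒n4 (via fail)  emit P5@[17:17]
[18] read 'a'  n4⇒n5  emit P1@[17:18]
[19] read 'a'  n5⇒n2 (via fail)
[20] read 'a'  n2⇒n3  emit P0@[18:20]
[21] read 'c'  n3⇒n16 (via fail)
[22] read 'c'  n16⇒n16 (via fail)
[23] read 'a'  n16⇒n17
[24] read 'b'  n17⇒n12 (via fail)
[25] read 'a'  n12⇒n13
[26] read 'd'  n13⇒n14  emit P3@[23:26],P5@[26:26],P7@[25:26]
[27] read 'b'  n14⇒n6 (via fail)
[28] read 'a'  n6⇒n1 (via fail)
[29] read 'a'  n1⇒n2
[30] read 'b'  n2⇒n12 (via fail)

Matches: [[2,5],[3,1],[5,0],[10,5],[10,7],[14,5],[14,6],[14,7],[15,5],[16,5],[17,5],[18,1],[20,0],[26,3],[26,5],[26,7]]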